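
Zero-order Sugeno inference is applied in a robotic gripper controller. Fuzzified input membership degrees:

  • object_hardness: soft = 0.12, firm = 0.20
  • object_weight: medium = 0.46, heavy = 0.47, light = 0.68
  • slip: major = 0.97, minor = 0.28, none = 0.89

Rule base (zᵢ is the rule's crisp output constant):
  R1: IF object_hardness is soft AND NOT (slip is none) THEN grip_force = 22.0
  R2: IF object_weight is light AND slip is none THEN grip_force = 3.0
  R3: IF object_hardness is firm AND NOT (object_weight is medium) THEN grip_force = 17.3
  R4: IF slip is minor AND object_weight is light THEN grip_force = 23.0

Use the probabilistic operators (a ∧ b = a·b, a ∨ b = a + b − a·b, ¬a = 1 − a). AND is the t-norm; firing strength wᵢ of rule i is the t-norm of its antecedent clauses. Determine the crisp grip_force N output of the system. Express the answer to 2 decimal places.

9.11

R1 (z=22.0): soft=0.12, ¬none=1−0.89=0.11; AND[a·b] → w = 0.0132
R2 (z=3.0): light=0.68, none=0.89; AND[a·b] → w = 0.6052
R3 (z=17.3): firm=0.20, ¬medium=1−0.46=0.54; AND[a·b] → w = 0.1080
R4 (z=23.0): minor=0.28, light=0.68; AND[a·b] → w = 0.1904
Weighted average = (0.0132·22.0 + 0.6052·3.0 + 0.1080·17.3 + 0.1904·23.0) / (0.0132 + 0.6052 + 0.1080 + 0.1904)
  = 8.3536 / 0.9168 = 9.11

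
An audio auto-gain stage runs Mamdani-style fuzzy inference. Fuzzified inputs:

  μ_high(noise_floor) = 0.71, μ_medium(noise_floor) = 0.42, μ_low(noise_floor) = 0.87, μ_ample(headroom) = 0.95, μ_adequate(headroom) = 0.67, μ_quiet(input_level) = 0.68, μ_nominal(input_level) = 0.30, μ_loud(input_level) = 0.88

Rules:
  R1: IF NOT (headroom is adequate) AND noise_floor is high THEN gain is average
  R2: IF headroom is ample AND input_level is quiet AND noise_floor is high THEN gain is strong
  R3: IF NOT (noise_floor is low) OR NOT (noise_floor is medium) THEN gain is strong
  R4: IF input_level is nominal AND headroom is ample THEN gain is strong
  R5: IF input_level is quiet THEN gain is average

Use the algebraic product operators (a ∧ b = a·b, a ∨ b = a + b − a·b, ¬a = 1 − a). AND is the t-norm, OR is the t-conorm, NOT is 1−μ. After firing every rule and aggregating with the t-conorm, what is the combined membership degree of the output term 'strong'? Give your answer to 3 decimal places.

0.859

R1: ¬adequate=1−0.67=0.33, high=0.71; AND[a·b] → w = 0.2343
R2: ample=0.95, quiet=0.68, high=0.71; AND[a·b] → w = 0.4587
R3: ¬low=1−0.87=0.13, ¬medium=1−0.42=0.58; OR[a + b − a·b] → w = 0.6346
R4: nominal=0.30, ample=0.95; AND[a·b] → w = 0.2850
R5: quiet=0.68 → w = 0.6800
Rules with consequent 'strong': {R2, R3, R4} → strengths 0.4587, 0.6346, 0.2850
Aggregate via t-conorm [a + b − a·b]: 0.8586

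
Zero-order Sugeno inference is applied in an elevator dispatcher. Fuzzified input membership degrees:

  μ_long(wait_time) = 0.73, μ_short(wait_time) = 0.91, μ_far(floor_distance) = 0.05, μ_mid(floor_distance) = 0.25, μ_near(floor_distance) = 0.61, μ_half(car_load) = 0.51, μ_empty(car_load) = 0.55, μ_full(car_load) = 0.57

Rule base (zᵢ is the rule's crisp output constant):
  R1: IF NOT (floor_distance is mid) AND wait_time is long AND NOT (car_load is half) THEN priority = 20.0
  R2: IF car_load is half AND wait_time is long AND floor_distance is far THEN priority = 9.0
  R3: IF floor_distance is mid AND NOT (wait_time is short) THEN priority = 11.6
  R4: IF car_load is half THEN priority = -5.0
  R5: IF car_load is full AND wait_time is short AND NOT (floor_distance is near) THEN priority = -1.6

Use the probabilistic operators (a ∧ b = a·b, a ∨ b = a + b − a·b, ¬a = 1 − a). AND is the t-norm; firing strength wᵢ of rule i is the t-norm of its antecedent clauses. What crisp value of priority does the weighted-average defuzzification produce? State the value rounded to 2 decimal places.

R1 (z=20.0): ¬mid=1−0.25=0.75, long=0.73, ¬half=1−0.51=0.49; AND[a·b] → w = 0.2683
R2 (z=9.0): half=0.51, long=0.73, far=0.05; AND[a·b] → w = 0.0186
R3 (z=11.6): mid=0.25, ¬short=1−0.91=0.09; AND[a·b] → w = 0.0225
R4 (z=-5.0): half=0.51 → w = 0.5100
R5 (z=-1.6): full=0.57, short=0.91, ¬near=1−0.61=0.39; AND[a·b] → w = 0.2023
Weighted average = (0.2683·20.0 + 0.0186·9.0 + 0.0225·11.6 + 0.5100·-5.0 + 0.2023·-1.6) / (0.2683 + 0.0186 + 0.0225 + 0.5100 + 0.2023)
  = 2.9204 / 1.0217 = 2.86

2.86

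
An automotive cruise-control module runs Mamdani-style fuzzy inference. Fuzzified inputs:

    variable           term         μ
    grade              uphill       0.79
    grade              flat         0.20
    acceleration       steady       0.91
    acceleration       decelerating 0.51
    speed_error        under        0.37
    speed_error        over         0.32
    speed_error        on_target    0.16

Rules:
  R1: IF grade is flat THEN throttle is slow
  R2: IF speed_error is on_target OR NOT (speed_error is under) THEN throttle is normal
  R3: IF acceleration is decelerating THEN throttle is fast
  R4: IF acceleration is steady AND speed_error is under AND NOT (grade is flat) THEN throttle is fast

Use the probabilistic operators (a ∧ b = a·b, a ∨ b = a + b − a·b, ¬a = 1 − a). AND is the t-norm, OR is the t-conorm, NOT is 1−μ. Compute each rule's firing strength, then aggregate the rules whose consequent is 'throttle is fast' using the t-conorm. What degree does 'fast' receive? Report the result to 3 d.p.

0.642

R1: flat=0.20 → w = 0.2000
R2: on_target=0.16, ¬under=1−0.37=0.63; OR[a + b − a·b] → w = 0.6892
R3: decelerating=0.51 → w = 0.5100
R4: steady=0.91, under=0.37, ¬flat=1−0.20=0.80; AND[a·b] → w = 0.2694
Rules with consequent 'fast': {R3, R4} → strengths 0.5100, 0.2694
Aggregate via t-conorm [a + b − a·b]: 0.6420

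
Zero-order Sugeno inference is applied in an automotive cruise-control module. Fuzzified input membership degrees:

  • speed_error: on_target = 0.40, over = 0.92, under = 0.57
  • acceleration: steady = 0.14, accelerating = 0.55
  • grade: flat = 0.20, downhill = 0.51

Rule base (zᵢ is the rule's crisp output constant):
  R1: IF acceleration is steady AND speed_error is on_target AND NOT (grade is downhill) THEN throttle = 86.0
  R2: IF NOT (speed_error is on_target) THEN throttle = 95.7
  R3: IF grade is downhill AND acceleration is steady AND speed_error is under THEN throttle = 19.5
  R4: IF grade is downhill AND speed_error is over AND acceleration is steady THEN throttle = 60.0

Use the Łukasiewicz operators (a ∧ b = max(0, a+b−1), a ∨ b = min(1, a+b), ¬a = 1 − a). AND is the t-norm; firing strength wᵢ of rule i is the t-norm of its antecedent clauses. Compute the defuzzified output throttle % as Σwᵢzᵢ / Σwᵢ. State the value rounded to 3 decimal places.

95.700

R1 (z=86.0): steady=0.14, on_target=0.40, ¬downhill=1−0.51=0.49; AND[max(0, a+b−1)] → w = 0.00
R2 (z=95.7): ¬on_target=1−0.40=0.60 → w = 0.60
R3 (z=19.5): downhill=0.51, steady=0.14, under=0.57; AND[max(0, a+b−1)] → w = 0.00
R4 (z=60.0): downhill=0.51, over=0.92, steady=0.14; AND[max(0, a+b−1)] → w = 0.00
Weighted average = (0.00·86.0 + 0.60·95.7 + 0.00·19.5 + 0.00·60.0) / (0.00 + 0.60 + 0.00 + 0.00)
  = 57.4200 / 0.6000 = 95.700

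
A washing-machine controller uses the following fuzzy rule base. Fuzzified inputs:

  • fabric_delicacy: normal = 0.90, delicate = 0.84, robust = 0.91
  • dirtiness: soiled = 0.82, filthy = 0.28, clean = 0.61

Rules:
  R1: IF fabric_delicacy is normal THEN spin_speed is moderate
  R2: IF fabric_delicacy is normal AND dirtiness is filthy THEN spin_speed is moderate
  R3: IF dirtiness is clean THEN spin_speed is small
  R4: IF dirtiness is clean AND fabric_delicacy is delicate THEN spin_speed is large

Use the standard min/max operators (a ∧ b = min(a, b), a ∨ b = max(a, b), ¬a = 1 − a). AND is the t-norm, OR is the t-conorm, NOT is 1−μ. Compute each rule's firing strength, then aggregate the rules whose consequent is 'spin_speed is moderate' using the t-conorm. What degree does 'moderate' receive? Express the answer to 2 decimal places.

0.90

R1: normal=0.90 → w = 0.90
R2: normal=0.90, filthy=0.28; AND[min(a, b)] → w = 0.28
R3: clean=0.61 → w = 0.61
R4: clean=0.61, delicate=0.84; AND[min(a, b)] → w = 0.61
Rules with consequent 'moderate': {R1, R2} → strengths 0.90, 0.28
Aggregate via t-conorm [max(a, b)]: 0.90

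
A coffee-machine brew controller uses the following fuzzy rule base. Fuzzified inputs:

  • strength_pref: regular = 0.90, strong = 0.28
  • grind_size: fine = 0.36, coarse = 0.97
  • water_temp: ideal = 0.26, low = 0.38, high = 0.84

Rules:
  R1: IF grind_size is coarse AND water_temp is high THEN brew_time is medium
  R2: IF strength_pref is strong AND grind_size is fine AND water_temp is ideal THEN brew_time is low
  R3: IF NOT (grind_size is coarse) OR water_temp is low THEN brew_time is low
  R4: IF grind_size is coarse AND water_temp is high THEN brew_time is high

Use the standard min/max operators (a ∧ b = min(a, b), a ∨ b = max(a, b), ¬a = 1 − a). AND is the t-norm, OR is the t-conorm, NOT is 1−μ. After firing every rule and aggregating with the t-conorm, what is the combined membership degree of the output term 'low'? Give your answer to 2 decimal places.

0.38

R1: coarse=0.97, high=0.84; AND[min(a, b)] → w = 0.84
R2: strong=0.28, fine=0.36, ideal=0.26; AND[min(a, b)] → w = 0.26
R3: ¬coarse=1−0.97=0.03, low=0.38; OR[max(a, b)] → w = 0.38
R4: coarse=0.97, high=0.84; AND[min(a, b)] → w = 0.84
Rules with consequent 'low': {R2, R3} → strengths 0.26, 0.38
Aggregate via t-conorm [max(a, b)]: 0.38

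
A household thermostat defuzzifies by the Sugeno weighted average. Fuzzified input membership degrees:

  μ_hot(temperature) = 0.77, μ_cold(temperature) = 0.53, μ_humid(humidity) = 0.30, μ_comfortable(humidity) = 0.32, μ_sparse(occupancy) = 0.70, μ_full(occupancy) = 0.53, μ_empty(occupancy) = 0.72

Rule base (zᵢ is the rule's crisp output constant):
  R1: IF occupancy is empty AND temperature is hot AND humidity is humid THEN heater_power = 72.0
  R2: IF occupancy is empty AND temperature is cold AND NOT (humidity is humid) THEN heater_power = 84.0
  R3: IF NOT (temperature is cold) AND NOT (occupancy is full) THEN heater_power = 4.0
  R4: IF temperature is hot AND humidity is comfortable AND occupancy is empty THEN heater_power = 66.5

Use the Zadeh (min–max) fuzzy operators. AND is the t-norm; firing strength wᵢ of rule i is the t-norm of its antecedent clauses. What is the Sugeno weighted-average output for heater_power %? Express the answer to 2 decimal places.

55.11

R1 (z=72.0): empty=0.72, hot=0.77, humid=0.30; AND[min(a, b)] → w = 0.30
R2 (z=84.0): empty=0.72, cold=0.53, ¬humid=1−0.30=0.70; AND[min(a, b)] → w = 0.53
R3 (z=4.0): ¬cold=1−0.53=0.47, ¬full=1−0.53=0.47; AND[min(a, b)] → w = 0.47
R4 (z=66.5): hot=0.77, comfortable=0.32, empty=0.72; AND[min(a, b)] → w = 0.32
Weighted average = (0.30·72.0 + 0.53·84.0 + 0.47·4.0 + 0.32·66.5) / (0.30 + 0.53 + 0.47 + 0.32)
  = 89.2800 / 1.6200 = 55.11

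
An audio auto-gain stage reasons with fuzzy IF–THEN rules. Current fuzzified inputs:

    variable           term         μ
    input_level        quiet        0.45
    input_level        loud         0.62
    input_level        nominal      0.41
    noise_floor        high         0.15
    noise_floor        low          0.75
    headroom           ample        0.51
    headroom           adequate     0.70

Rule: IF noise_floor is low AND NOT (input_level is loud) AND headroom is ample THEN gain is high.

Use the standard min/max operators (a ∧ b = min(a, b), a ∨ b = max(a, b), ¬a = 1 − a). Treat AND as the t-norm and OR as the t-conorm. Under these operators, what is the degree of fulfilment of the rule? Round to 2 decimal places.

firing strength: low=0.75, ¬loud=1−0.62=0.38, ample=0.51; AND[min(a, b)] → w = 0.38

0.38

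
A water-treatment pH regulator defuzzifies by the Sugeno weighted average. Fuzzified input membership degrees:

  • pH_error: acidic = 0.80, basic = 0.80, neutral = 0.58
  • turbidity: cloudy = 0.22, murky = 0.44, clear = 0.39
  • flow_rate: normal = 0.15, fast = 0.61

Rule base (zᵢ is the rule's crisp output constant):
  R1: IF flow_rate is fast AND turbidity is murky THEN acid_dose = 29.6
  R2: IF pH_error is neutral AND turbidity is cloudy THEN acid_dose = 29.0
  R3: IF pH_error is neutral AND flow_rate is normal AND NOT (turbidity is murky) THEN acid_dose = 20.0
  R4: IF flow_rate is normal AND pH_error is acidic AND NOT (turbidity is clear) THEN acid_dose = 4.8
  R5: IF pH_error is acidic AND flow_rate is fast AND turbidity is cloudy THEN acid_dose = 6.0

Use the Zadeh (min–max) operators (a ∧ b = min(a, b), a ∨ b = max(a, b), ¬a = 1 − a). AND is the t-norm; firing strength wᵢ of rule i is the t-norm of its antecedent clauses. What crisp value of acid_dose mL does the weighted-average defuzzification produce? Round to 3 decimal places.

20.715

R1 (z=29.6): fast=0.61, murky=0.44; AND[min(a, b)] → w = 0.44
R2 (z=29.0): neutral=0.58, cloudy=0.22; AND[min(a, b)] → w = 0.22
R3 (z=20.0): neutral=0.58, normal=0.15, ¬murky=1−0.44=0.56; AND[min(a, b)] → w = 0.15
R4 (z=4.8): normal=0.15, acidic=0.80, ¬clear=1−0.39=0.61; AND[min(a, b)] → w = 0.15
R5 (z=6.0): acidic=0.80, fast=0.61, cloudy=0.22; AND[min(a, b)] → w = 0.22
Weighted average = (0.44·29.6 + 0.22·29.0 + 0.15·20.0 + 0.15·4.8 + 0.22·6.0) / (0.44 + 0.22 + 0.15 + 0.15 + 0.22)
  = 24.4440 / 1.1800 = 20.715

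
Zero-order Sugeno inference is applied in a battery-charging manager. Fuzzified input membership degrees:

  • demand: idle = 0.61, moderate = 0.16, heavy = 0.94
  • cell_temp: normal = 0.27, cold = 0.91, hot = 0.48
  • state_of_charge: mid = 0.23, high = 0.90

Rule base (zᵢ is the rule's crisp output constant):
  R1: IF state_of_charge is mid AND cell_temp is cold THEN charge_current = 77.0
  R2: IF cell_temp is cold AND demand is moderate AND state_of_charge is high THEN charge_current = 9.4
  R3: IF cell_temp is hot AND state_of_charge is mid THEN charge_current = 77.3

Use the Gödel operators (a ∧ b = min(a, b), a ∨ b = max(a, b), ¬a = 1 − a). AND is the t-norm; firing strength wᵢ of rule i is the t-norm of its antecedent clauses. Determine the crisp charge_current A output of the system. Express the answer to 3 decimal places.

59.666

R1 (z=77.0): mid=0.23, cold=0.91; AND[min(a, b)] → w = 0.23
R2 (z=9.4): cold=0.91, moderate=0.16, high=0.90; AND[min(a, b)] → w = 0.16
R3 (z=77.3): hot=0.48, mid=0.23; AND[min(a, b)] → w = 0.23
Weighted average = (0.23·77.0 + 0.16·9.4 + 0.23·77.3) / (0.23 + 0.16 + 0.23)
  = 36.9930 / 0.6200 = 59.666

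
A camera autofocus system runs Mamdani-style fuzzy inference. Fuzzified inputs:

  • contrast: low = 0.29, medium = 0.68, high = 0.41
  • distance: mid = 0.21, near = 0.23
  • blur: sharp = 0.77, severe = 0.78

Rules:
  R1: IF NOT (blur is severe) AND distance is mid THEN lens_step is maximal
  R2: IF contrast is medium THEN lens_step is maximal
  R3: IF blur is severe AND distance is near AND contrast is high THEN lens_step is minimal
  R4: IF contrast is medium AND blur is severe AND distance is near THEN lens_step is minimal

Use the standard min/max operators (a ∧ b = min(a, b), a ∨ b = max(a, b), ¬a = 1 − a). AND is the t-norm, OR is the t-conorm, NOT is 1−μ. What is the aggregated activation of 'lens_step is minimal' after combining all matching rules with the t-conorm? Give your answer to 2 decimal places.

R1: ¬severe=1−0.78=0.22, mid=0.21; AND[min(a, b)] → w = 0.21
R2: medium=0.68 → w = 0.68
R3: severe=0.78, near=0.23, high=0.41; AND[min(a, b)] → w = 0.23
R4: medium=0.68, severe=0.78, near=0.23; AND[min(a, b)] → w = 0.23
Rules with consequent 'minimal': {R3, R4} → strengths 0.23, 0.23
Aggregate via t-conorm [max(a, b)]: 0.23

0.23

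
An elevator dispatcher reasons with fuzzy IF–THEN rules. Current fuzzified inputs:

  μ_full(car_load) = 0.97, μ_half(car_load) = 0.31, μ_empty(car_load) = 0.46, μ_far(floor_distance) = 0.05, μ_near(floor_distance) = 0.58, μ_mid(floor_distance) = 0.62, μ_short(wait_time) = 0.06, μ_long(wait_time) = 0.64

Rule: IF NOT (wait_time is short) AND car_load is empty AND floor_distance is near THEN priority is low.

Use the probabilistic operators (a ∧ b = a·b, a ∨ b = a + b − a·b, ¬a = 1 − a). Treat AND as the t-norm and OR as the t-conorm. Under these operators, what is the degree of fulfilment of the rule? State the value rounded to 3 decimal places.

firing strength: ¬short=1−0.06=0.94, empty=0.46, near=0.58; AND[a·b] → w = 0.2508

0.251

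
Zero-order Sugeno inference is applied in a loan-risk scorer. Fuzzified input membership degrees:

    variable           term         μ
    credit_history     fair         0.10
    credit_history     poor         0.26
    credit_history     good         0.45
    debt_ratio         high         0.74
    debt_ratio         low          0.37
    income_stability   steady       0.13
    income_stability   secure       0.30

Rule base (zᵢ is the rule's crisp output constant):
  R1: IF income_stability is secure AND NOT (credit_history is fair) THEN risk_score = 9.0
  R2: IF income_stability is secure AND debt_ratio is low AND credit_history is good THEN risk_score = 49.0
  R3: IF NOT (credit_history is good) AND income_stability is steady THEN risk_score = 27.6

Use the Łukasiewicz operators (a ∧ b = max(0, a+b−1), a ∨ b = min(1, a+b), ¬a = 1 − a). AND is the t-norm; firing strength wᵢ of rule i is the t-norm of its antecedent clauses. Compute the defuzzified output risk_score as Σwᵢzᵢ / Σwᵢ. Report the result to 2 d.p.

R1 (z=9.0): secure=0.30, ¬fair=1−0.10=0.90; AND[max(0, a+b−1)] → w = 0.20
R2 (z=49.0): secure=0.30, low=0.37, good=0.45; AND[max(0, a+b−1)] → w = 0.00
R3 (z=27.6): ¬good=1−0.45=0.55, steady=0.13; AND[max(0, a+b−1)] → w = 0.00
Weighted average = (0.20·9.0 + 0.00·49.0 + 0.00·27.6) / (0.20 + 0.00 + 0.00)
  = 1.8000 / 0.2000 = 9.00

9.00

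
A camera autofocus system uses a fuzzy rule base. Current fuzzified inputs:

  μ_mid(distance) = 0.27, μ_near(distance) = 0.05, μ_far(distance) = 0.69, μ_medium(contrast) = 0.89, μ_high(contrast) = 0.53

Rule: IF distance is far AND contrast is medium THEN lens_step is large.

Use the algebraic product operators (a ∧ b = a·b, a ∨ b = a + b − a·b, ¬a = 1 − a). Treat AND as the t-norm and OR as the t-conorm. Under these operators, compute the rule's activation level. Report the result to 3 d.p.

0.614

firing strength: far=0.69, medium=0.89; AND[a·b] → w = 0.6141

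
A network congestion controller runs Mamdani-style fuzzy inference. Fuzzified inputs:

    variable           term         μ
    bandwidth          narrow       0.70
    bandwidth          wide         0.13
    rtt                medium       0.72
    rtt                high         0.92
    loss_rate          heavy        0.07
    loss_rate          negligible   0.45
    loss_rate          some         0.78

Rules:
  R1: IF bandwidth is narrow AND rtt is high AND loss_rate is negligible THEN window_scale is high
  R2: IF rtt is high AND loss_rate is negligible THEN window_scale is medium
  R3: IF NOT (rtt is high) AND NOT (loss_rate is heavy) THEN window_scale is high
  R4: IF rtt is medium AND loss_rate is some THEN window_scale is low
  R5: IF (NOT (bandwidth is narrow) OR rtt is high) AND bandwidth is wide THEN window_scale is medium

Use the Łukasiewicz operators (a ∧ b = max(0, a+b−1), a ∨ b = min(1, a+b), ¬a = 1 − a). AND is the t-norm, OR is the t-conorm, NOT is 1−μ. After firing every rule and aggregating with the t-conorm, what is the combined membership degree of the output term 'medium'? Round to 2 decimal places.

0.50

R1: narrow=0.70, high=0.92, negligible=0.45; AND[max(0, a+b−1)] → w = 0.07
R2: high=0.92, negligible=0.45; AND[max(0, a+b−1)] → w = 0.37
R3: ¬high=1−0.92=0.08, ¬heavy=1−0.07=0.93; AND[max(0, a+b−1)] → w = 0.01
R4: medium=0.72, some=0.78; AND[max(0, a+b−1)] → w = 0.50
R5: (¬narrow=1−0.70=0.30 OR high=0.92) = 1.00; AND[max(0, a+b−1)] with wide=0.13 → w = 0.13
Rules with consequent 'medium': {R2, R5} → strengths 0.37, 0.13
Aggregate via t-conorm [min(1, a+b)]: 0.50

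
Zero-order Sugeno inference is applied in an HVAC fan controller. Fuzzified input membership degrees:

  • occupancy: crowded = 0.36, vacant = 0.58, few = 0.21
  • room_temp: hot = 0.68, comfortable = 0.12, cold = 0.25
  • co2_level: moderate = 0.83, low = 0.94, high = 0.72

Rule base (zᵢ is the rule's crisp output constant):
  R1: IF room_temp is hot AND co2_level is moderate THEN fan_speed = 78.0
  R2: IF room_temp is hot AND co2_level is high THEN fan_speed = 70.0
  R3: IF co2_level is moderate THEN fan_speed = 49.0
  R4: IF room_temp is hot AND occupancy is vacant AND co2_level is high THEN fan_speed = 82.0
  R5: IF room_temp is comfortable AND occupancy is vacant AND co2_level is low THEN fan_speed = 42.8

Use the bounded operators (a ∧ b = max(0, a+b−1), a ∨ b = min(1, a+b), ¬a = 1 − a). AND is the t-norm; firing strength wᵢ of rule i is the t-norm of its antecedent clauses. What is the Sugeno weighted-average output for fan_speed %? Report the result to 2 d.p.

62.33

R1 (z=78.0): hot=0.68, moderate=0.83; AND[max(0, a+b−1)] → w = 0.51
R2 (z=70.0): hot=0.68, high=0.72; AND[max(0, a+b−1)] → w = 0.40
R3 (z=49.0): moderate=0.83 → w = 0.83
R4 (z=82.0): hot=0.68, vacant=0.58, high=0.72; AND[max(0, a+b−1)] → w = 0.00
R5 (z=42.8): comfortable=0.12, vacant=0.58, low=0.94; AND[max(0, a+b−1)] → w = 0.00
Weighted average = (0.51·78.0 + 0.40·70.0 + 0.83·49.0 + 0.00·82.0 + 0.00·42.8) / (0.51 + 0.40 + 0.83 + 0.00 + 0.00)
  = 108.4500 / 1.7400 = 62.33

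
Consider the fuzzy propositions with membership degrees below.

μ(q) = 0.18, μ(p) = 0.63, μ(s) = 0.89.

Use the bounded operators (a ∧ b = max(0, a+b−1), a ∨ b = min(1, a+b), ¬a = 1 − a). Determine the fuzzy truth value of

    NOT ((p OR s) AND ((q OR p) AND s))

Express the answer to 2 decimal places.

0.30

p OR s = min(1, a+b) on (0.63, 0.89) = 1.00
q OR p = min(1, a+b) on (0.18, 0.63) = 0.81
(q OR p) AND s = max(0, a+b−1) on (0.81, 0.89) = 0.70
(p OR s) AND ((q OR p) AND s) = max(0, a+b−1) on (1.00, 0.70) = 0.70
NOT ((p OR s) AND ((q OR p) AND s)) = 1 − 0.70 = 0.30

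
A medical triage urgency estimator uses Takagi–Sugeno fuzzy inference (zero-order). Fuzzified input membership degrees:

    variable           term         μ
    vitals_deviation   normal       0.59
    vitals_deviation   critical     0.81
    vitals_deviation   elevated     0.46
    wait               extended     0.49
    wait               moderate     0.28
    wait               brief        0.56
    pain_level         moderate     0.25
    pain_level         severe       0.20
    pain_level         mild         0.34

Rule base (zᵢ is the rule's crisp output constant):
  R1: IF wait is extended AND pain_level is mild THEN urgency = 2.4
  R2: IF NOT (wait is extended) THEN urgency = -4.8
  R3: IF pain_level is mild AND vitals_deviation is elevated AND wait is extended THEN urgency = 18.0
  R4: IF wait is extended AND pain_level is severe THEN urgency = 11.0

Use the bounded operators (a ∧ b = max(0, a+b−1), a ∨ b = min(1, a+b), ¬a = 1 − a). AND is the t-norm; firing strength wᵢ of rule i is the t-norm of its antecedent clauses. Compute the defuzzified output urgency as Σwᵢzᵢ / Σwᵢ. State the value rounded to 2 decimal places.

-4.80

R1 (z=2.4): extended=0.49, mild=0.34; AND[max(0, a+b−1)] → w = 0.00
R2 (z=-4.8): ¬extended=1−0.49=0.51 → w = 0.51
R3 (z=18.0): mild=0.34, elevated=0.46, extended=0.49; AND[max(0, a+b−1)] → w = 0.00
R4 (z=11.0): extended=0.49, severe=0.20; AND[max(0, a+b−1)] → w = 0.00
Weighted average = (0.00·2.4 + 0.51·-4.8 + 0.00·18.0 + 0.00·11.0) / (0.00 + 0.51 + 0.00 + 0.00)
  = -2.4480 / 0.5100 = -4.80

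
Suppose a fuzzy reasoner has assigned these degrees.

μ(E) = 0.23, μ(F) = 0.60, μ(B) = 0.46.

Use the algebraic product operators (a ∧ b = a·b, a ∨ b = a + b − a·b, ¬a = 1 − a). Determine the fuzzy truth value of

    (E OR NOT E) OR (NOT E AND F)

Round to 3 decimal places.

0.905

NOT E = 1 − 0.2300 = 0.7700
E OR NOT E = a + b − a·b on (0.2300, 0.7700) = 0.8229
NOT E = 1 − 0.2300 = 0.7700
NOT E AND F = a·b on (0.7700, 0.6000) = 0.4620
(E OR NOT E) OR (NOT E AND F) = a + b − a·b on (0.8229, 0.4620) = 0.9047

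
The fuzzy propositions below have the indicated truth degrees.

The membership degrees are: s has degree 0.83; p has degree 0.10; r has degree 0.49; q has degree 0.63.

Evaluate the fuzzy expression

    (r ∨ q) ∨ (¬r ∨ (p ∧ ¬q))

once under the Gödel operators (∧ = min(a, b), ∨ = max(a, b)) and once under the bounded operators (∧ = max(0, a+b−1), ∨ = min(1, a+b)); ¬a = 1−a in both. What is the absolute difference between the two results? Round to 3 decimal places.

0.370

Under Gödel:
  r ∨ q = max(a, b) on (0.49, 0.63) = 0.63
  ¬r = 1 − 0.49 = 0.51
  ¬q = 1 − 0.63 = 0.37
  p ∧ ¬q = min(a, b) on (0.10, 0.37) = 0.10
  ¬r ∨ (p ∧ ¬q) = max(a, b) on (0.51, 0.10) = 0.51
  (r ∨ q) ∨ (¬r ∨ (p ∧ ¬q)) = max(a, b) on (0.63, 0.51) = 0.63
  → value = 0.6300
Under bounded:
  r ∨ q = min(1, a+b) on (0.49, 0.63) = 1.00
  ¬r = 1 − 0.49 = 0.51
  ¬q = 1 − 0.63 = 0.37
  p ∧ ¬q = max(0, a+b−1) on (0.10, 0.37) = 0.00
  ¬r ∨ (p ∧ ¬q) = min(1, a+b) on (0.51, 0.00) = 0.51
  (r ∨ q) ∨ (¬r ∨ (p ∧ ¬q)) = min(1, a+b) on (1.00, 0.51) = 1.00
  → value = 1.0000
|0.6300 − 1.0000| = 0.370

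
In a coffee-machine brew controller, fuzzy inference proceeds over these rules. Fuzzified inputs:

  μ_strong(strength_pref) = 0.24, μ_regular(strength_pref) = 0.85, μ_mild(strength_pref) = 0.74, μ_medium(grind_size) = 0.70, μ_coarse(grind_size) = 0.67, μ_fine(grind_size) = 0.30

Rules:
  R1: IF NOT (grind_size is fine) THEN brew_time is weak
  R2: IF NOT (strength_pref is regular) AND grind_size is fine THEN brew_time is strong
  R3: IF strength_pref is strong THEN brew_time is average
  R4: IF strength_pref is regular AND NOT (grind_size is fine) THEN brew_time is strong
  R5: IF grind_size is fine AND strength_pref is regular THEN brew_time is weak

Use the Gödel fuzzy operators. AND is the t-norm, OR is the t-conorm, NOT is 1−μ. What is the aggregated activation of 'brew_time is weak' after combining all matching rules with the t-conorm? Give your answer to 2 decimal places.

R1: ¬fine=1−0.30=0.70 → w = 0.70
R2: ¬regular=1−0.85=0.15, fine=0.30; AND[min(a, b)] → w = 0.15
R3: strong=0.24 → w = 0.24
R4: regular=0.85, ¬fine=1−0.30=0.70; AND[min(a, b)] → w = 0.70
R5: fine=0.30, regular=0.85; AND[min(a, b)] → w = 0.30
Rules with consequent 'weak': {R1, R5} → strengths 0.70, 0.30
Aggregate via t-conorm [max(a, b)]: 0.70

0.70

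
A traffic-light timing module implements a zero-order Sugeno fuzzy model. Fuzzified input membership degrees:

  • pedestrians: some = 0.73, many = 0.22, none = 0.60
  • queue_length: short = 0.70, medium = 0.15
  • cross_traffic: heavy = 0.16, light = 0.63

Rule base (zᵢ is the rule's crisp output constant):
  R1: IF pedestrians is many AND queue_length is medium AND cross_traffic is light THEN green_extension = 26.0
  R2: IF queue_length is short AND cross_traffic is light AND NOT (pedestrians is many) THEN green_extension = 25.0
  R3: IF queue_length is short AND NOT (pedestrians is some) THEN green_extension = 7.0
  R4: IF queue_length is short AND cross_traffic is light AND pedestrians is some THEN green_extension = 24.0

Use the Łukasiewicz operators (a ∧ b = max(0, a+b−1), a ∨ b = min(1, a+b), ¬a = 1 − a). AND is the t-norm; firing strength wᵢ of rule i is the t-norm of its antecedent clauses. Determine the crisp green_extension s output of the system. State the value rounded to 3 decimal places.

24.647

R1 (z=26.0): many=0.22, medium=0.15, light=0.63; AND[max(0, a+b−1)] → w = 0.00
R2 (z=25.0): short=0.70, light=0.63, ¬many=1−0.22=0.78; AND[max(0, a+b−1)] → w = 0.11
R3 (z=7.0): short=0.70, ¬some=1−0.73=0.27; AND[max(0, a+b−1)] → w = 0.00
R4 (z=24.0): short=0.70, light=0.63, some=0.73; AND[max(0, a+b−1)] → w = 0.06
Weighted average = (0.00·26.0 + 0.11·25.0 + 0.00·7.0 + 0.06·24.0) / (0.00 + 0.11 + 0.00 + 0.06)
  = 4.1900 / 0.1700 = 24.647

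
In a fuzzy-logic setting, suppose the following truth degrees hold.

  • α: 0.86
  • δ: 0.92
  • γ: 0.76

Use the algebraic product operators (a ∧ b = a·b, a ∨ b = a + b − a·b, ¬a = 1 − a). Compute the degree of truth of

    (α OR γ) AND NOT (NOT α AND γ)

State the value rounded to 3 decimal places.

α OR γ = a + b − a·b on (0.8600, 0.7600) = 0.9664
NOT α = 1 − 0.8600 = 0.1400
NOT α AND γ = a·b on (0.1400, 0.7600) = 0.1064
NOT (NOT α AND γ) = 1 − 0.1064 = 0.8936
(α OR γ) AND NOT (NOT α AND γ) = a·b on (0.9664, 0.8936) = 0.8636

0.864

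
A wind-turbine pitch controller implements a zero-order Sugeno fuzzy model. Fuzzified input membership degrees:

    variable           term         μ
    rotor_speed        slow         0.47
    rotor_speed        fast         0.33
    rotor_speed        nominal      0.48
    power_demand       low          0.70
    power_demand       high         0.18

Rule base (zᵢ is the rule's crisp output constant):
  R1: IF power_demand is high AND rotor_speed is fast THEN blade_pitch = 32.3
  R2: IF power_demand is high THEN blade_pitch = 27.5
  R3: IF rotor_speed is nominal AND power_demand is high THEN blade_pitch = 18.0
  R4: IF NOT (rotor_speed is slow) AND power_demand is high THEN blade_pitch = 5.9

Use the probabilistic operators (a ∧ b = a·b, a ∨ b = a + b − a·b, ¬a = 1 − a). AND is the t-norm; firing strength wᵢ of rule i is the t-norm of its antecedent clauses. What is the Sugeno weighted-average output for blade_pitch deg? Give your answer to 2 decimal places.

R1 (z=32.3): high=0.18, fast=0.33; AND[a·b] → w = 0.0594
R2 (z=27.5): high=0.18 → w = 0.1800
R3 (z=18.0): nominal=0.48, high=0.18; AND[a·b] → w = 0.0864
R4 (z=5.9): ¬slow=1−0.47=0.53, high=0.18; AND[a·b] → w = 0.0954
Weighted average = (0.0594·32.3 + 0.1800·27.5 + 0.0864·18.0 + 0.0954·5.9) / (0.0594 + 0.1800 + 0.0864 + 0.0954)
  = 8.9867 / 0.4212 = 21.34

21.34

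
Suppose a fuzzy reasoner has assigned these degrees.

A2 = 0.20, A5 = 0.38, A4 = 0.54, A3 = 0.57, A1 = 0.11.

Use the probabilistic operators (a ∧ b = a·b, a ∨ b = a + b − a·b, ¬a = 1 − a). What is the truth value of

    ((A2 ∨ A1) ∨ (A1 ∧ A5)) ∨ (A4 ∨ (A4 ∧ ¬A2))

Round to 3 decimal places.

0.822

A2 ∨ A1 = a + b − a·b on (0.2000, 0.1100) = 0.2880
A1 ∧ A5 = a·b on (0.1100, 0.3800) = 0.0418
(A2 ∨ A1) ∨ (A1 ∧ A5) = a + b − a·b on (0.2880, 0.0418) = 0.3178
¬A2 = 1 − 0.2000 = 0.8000
A4 ∧ ¬A2 = a·b on (0.5400, 0.8000) = 0.4320
A4 ∨ (A4 ∧ ¬A2) = a + b − a·b on (0.5400, 0.4320) = 0.7387
((A2 ∨ A1) ∨ (A1 ∧ A5)) ∨ (A4 ∨ (A4 ∧ ¬A2)) = a + b − a·b on (0.3178, 0.7387) = 0.8217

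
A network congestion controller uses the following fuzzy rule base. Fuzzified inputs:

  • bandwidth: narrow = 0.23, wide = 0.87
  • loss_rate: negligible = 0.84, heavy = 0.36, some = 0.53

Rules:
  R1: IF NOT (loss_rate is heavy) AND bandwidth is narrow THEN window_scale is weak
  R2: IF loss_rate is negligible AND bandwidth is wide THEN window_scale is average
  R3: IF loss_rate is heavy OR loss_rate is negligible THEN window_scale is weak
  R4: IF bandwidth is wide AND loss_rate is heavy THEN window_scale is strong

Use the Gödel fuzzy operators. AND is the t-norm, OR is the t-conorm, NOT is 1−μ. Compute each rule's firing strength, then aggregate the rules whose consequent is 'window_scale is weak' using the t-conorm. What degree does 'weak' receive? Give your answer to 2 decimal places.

0.84

R1: ¬heavy=1−0.36=0.64, narrow=0.23; AND[min(a, b)] → w = 0.23
R2: negligible=0.84, wide=0.87; AND[min(a, b)] → w = 0.84
R3: heavy=0.36, negligible=0.84; OR[max(a, b)] → w = 0.84
R4: wide=0.87, heavy=0.36; AND[min(a, b)] → w = 0.36
Rules with consequent 'weak': {R1, R3} → strengths 0.23, 0.84
Aggregate via t-conorm [max(a, b)]: 0.84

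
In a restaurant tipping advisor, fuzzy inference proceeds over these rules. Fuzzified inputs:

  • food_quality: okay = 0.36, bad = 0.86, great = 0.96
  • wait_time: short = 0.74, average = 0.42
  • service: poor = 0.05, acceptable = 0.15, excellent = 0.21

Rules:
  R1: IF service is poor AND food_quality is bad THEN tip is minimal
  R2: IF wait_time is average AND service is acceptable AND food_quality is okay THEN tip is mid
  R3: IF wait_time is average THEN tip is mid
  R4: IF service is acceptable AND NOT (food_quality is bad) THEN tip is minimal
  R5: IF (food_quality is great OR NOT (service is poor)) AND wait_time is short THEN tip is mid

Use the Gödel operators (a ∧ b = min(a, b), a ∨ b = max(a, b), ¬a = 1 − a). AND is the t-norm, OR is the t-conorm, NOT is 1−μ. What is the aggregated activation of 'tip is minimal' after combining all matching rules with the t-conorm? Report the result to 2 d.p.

0.14

R1: poor=0.05, bad=0.86; AND[min(a, b)] → w = 0.05
R2: average=0.42, acceptable=0.15, okay=0.36; AND[min(a, b)] → w = 0.15
R3: average=0.42 → w = 0.42
R4: acceptable=0.15, ¬bad=1−0.86=0.14; AND[min(a, b)] → w = 0.14
R5: (great=0.96 OR ¬poor=1−0.05=0.95) = 0.96; AND[min(a, b)] with short=0.74 → w = 0.74
Rules with consequent 'minimal': {R1, R4} → strengths 0.05, 0.14
Aggregate via t-conorm [max(a, b)]: 0.14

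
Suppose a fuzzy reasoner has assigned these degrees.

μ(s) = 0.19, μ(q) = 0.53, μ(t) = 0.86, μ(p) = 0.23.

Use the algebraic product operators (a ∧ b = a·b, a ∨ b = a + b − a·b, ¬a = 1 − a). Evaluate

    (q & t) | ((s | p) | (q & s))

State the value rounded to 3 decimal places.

0.695

q & t = a·b on (0.5300, 0.8600) = 0.4558
s | p = a + b − a·b on (0.1900, 0.2300) = 0.3763
q & s = a·b on (0.5300, 0.1900) = 0.1007
(s | p) | (q & s) = a + b − a·b on (0.3763, 0.1007) = 0.4391
(q & t) | ((s | p) | (q & s)) = a + b − a·b on (0.4558, 0.4391) = 0.6948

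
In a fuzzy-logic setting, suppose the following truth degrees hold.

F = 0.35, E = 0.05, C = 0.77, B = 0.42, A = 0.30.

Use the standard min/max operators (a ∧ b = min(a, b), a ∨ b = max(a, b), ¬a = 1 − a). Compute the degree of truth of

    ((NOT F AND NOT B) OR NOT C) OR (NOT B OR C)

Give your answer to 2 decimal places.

NOT F = 1 − 0.35 = 0.65
NOT B = 1 − 0.42 = 0.58
NOT F AND NOT B = min(a, b) on (0.65, 0.58) = 0.58
NOT C = 1 − 0.77 = 0.23
(NOT F AND NOT B) OR NOT C = max(a, b) on (0.58, 0.23) = 0.58
NOT B = 1 − 0.42 = 0.58
NOT B OR C = max(a, b) on (0.58, 0.77) = 0.77
((NOT F AND NOT B) OR NOT C) OR (NOT B OR C) = max(a, b) on (0.58, 0.77) = 0.77

0.77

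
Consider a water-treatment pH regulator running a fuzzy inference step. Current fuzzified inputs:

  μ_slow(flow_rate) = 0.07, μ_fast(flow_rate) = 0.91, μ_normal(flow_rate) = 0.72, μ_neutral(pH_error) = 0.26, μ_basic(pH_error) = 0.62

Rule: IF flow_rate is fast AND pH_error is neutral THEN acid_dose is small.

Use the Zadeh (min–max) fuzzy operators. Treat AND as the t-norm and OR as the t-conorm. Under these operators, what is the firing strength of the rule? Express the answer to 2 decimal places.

0.26

firing strength: fast=0.91, neutral=0.26; AND[min(a, b)] → w = 0.26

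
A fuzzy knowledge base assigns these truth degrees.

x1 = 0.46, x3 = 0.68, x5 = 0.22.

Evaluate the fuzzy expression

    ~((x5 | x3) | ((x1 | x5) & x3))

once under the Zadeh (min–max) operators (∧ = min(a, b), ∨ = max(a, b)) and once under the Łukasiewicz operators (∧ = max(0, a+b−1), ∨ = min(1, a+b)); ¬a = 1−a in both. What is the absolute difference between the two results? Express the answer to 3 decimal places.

Under Zadeh (min–max):
  x5 | x3 = max(a, b) on (0.22, 0.68) = 0.68
  x1 | x5 = max(a, b) on (0.46, 0.22) = 0.46
  (x1 | x5) & x3 = min(a, b) on (0.46, 0.68) = 0.46
  (x5 | x3) | ((x1 | x5) & x3) = max(a, b) on (0.68, 0.46) = 0.68
  ~((x5 | x3) | ((x1 | x5) & x3)) = 1 − 0.68 = 0.32
  → value = 0.3200
Under Łukasiewicz:
  x5 | x3 = min(1, a+b) on (0.22, 0.68) = 0.90
  x1 | x5 = min(1, a+b) on (0.46, 0.22) = 0.68
  (x1 | x5) & x3 = max(0, a+b−1) on (0.68, 0.68) = 0.36
  (x5 | x3) | ((x1 | x5) & x3) = min(1, a+b) on (0.90, 0.36) = 1.00
  ~((x5 | x3) | ((x1 | x5) & x3)) = 1 − 1.00 = 0.00
  → value = 0.0000
|0.3200 − 0.0000| = 0.320

0.320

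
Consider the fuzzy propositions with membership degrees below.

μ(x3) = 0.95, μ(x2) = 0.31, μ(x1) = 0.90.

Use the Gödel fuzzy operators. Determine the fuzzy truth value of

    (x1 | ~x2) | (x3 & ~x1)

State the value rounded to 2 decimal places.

0.90

~x2 = 1 − 0.31 = 0.69
x1 | ~x2 = max(a, b) on (0.90, 0.69) = 0.90
~x1 = 1 − 0.90 = 0.10
x3 & ~x1 = min(a, b) on (0.95, 0.10) = 0.10
(x1 | ~x2) | (x3 & ~x1) = max(a, b) on (0.90, 0.10) = 0.90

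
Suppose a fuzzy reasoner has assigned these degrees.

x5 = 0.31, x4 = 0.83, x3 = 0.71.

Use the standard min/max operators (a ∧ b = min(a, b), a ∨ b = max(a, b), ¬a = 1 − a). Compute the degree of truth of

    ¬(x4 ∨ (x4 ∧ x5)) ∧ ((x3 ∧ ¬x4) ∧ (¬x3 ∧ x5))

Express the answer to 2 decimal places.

0.17

x4 ∧ x5 = min(a, b) on (0.83, 0.31) = 0.31
x4 ∨ (x4 ∧ x5) = max(a, b) on (0.83, 0.31) = 0.83
¬(x4 ∨ (x4 ∧ x5)) = 1 − 0.83 = 0.17
¬x4 = 1 − 0.83 = 0.17
x3 ∧ ¬x4 = min(a, b) on (0.71, 0.17) = 0.17
¬x3 = 1 − 0.71 = 0.29
¬x3 ∧ x5 = min(a, b) on (0.29, 0.31) = 0.29
(x3 ∧ ¬x4) ∧ (¬x3 ∧ x5) = min(a, b) on (0.17, 0.29) = 0.17
¬(x4 ∨ (x4 ∧ x5)) ∧ ((x3 ∧ ¬x4) ∧ (¬x3 ∧ x5)) = min(a, b) on (0.17, 0.17) = 0.17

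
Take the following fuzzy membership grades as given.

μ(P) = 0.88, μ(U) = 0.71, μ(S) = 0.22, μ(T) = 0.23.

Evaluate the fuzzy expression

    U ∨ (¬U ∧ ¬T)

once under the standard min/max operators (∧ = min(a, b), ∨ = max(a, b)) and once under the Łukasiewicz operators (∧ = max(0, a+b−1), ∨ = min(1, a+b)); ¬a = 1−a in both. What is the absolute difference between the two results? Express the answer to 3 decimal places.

Under standard min/max:
  ¬U = 1 − 0.71 = 0.29
  ¬T = 1 − 0.23 = 0.77
  ¬U ∧ ¬T = min(a, b) on (0.29, 0.77) = 0.29
  U ∨ (¬U ∧ ¬T) = max(a, b) on (0.71, 0.29) = 0.71
  → value = 0.7100
Under Łukasiewicz:
  ¬U = 1 − 0.71 = 0.29
  ¬T = 1 − 0.23 = 0.77
  ¬U ∧ ¬T = max(0, a+b−1) on (0.29, 0.77) = 0.06
  U ∨ (¬U ∧ ¬T) = min(1, a+b) on (0.71, 0.06) = 0.77
  → value = 0.7700
|0.7100 − 0.7700| = 0.060

0.060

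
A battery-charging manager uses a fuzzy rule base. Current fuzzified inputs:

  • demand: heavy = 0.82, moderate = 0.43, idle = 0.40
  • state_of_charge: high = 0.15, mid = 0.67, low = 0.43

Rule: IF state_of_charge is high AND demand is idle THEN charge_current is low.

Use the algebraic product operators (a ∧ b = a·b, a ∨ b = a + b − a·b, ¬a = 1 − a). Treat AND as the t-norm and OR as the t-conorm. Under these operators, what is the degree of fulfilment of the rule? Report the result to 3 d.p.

0.060

firing strength: high=0.15, idle=0.40; AND[a·b] → w = 0.0600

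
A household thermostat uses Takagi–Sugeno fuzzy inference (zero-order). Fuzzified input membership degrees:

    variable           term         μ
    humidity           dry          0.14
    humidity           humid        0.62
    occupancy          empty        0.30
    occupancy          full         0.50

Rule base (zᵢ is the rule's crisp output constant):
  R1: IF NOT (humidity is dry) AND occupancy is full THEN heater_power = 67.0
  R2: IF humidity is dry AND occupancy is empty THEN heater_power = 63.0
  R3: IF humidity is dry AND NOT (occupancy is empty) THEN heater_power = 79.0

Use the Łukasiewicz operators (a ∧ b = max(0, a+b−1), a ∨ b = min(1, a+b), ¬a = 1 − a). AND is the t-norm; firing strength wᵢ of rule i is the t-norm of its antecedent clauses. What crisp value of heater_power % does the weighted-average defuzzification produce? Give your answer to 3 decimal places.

R1 (z=67.0): ¬dry=1−0.14=0.86, full=0.50; AND[max(0, a+b−1)] → w = 0.36
R2 (z=63.0): dry=0.14, empty=0.30; AND[max(0, a+b−1)] → w = 0.00
R3 (z=79.0): dry=0.14, ¬empty=1−0.30=0.70; AND[max(0, a+b−1)] → w = 0.00
Weighted average = (0.36·67.0 + 0.00·63.0 + 0.00·79.0) / (0.36 + 0.00 + 0.00)
  = 24.1200 / 0.3600 = 67.000

67.000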